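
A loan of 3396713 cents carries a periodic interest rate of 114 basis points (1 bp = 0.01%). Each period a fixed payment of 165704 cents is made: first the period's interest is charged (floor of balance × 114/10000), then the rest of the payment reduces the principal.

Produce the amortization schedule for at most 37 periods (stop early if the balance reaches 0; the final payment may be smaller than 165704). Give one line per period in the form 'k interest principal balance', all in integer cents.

1. interest=⌊3396713·114/10000⌋=38722; principal=165704-38722=126982; balance=3396713-126982=3269731
2. interest=⌊3269731·114/10000⌋=37274; principal=165704-37274=128430; balance=3269731-128430=3141301
3. interest=⌊3141301·114/10000⌋=35810; principal=165704-35810=129894; balance=3141301-129894=3011407
4. interest=⌊3011407·114/10000⌋=34330; principal=165704-34330=131374; balance=3011407-131374=2880033
5. interest=⌊2880033·114/10000⌋=32832; principal=165704-32832=132872; balance=2880033-132872=2747161
6. interest=⌊2747161·114/10000⌋=31317; principal=165704-31317=134387; balance=2747161-134387=2612774
7. interest=⌊2612774·114/10000⌋=29785; principal=165704-29785=135919; balance=2612774-135919=2476855
8. interest=⌊2476855·114/10000⌋=28236; principal=165704-28236=137468; balance=2476855-137468=2339387
9. interest=⌊2339387·114/10000⌋=26669; principal=165704-26669=139035; balance=2339387-139035=2200352
10. interest=⌊2200352·114/10000⌋=25084; principal=165704-25084=140620; balance=2200352-140620=2059732
11. interest=⌊2059732·114/10000⌋=23480; principal=165704-23480=142224; balance=2059732-142224=1917508
12. interest=⌊1917508·114/10000⌋=21859; principal=165704-21859=143845; balance=1917508-143845=1773663
13. interest=⌊1773663·114/10000⌋=20219; principal=165704-20219=145485; balance=1773663-145485=1628178
14. interest=⌊1628178·114/10000⌋=18561; principal=165704-18561=147143; balance=1628178-147143=1481035
15. interest=⌊1481035·114/10000⌋=16883; principal=165704-16883=148821; balance=1481035-148821=1332214
16. interest=⌊1332214·114/10000⌋=15187; principal=165704-15187=150517; balance=1332214-150517=1181697
17. interest=⌊1181697·114/10000⌋=13471; principal=165704-13471=152233; balance=1181697-152233=1029464
18. interest=⌊1029464·114/10000⌋=11735; principal=165704-11735=153969; balance=1029464-153969=875495
19. interest=⌊875495·114/10000⌋=9980; principal=165704-9980=155724; balance=875495-155724=719771
20. interest=⌊719771·114/10000⌋=8205; principal=165704-8205=157499; balance=719771-157499=562272
21. interest=⌊562272·114/10000⌋=6409; principal=165704-6409=159295; balance=562272-159295=402977
22. interest=⌊402977·114/10000⌋=4593; principal=165704-4593=161111; balance=402977-161111=241866
23. interest=⌊241866·114/10000⌋=2757; principal=165704-2757=162947; balance=241866-162947=78919
24. interest=⌊78919·114/10000⌋=899; principal=min(165704-899,78919)=78919; balance=78919-78919=0

1 38722 126982 3269731
2 37274 128430 3141301
3 35810 129894 3011407
4 34330 131374 2880033
5 32832 132872 2747161
6 31317 134387 2612774
7 29785 135919 2476855
8 28236 137468 2339387
9 26669 139035 2200352
10 25084 140620 2059732
11 23480 142224 1917508
12 21859 143845 1773663
13 20219 145485 1628178
14 18561 147143 1481035
15 16883 148821 1332214
16 15187 150517 1181697
17 13471 152233 1029464
18 11735 153969 875495
19 9980 155724 719771
20 8205 157499 562272
21 6409 159295 402977
22 4593 161111 241866
23 2757 162947 78919
24 899 78919 0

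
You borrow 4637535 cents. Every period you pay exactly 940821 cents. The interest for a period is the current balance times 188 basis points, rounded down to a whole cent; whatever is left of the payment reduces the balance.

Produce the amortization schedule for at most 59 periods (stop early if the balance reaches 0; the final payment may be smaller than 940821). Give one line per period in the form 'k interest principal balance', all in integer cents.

1 87185 853636 3783899
2 71137 869684 2914215
3 54787 886034 2028181
4 38129 902692 1125489
5 21159 919662 205827
6 3869 205827 0

1. interest=⌊4637535·188/10000⌋=87185; principal=940821-87185=853636; balance=4637535-853636=3783899
2. interest=⌊3783899·188/10000⌋=71137; principal=940821-71137=869684; balance=3783899-869684=2914215
3. interest=⌊2914215·188/10000⌋=54787; principal=940821-54787=886034; balance=2914215-886034=2028181
4. interest=⌊2028181·188/10000⌋=38129; principal=940821-38129=902692; balance=2028181-902692=1125489
5. interest=⌊1125489·188/10000⌋=21159; principal=940821-21159=919662; balance=1125489-919662=205827
6. interest=⌊205827·188/10000⌋=3869; principal=min(940821-3869,205827)=205827; balance=205827-205827=0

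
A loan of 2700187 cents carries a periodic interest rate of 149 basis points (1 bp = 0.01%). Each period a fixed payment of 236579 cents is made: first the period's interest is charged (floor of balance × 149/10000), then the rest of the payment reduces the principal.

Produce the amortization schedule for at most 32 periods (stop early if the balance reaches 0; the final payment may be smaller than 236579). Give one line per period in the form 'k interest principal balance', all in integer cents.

1. interest=⌊2700187·149/10000⌋=40232; principal=236579-40232=196347; balance=2700187-196347=2503840
2. interest=⌊2503840·149/10000⌋=37307; principal=236579-37307=199272; balance=2503840-199272=2304568
3. interest=⌊2304568·149/10000⌋=34338; principal=236579-34338=202241; balance=2304568-202241=2102327
4. interest=⌊2102327·149/10000⌋=31324; principal=236579-31324=205255; balance=2102327-205255=1897072
5. interest=⌊1897072·149/10000⌋=28266; principal=236579-28266=208313; balance=1897072-208313=1688759
6. interest=⌊1688759·149/10000⌋=25162; principal=236579-25162=211417; balance=1688759-211417=1477342
7. interest=⌊1477342·149/10000⌋=22012; principal=236579-22012=214567; balance=1477342-214567=1262775
8. interest=⌊1262775·149/10000⌋=18815; principal=236579-18815=217764; balance=1262775-217764=1045011
9. interest=⌊1045011·149/10000⌋=15570; principal=236579-15570=221009; balance=1045011-221009=824002
10. interest=⌊824002·149/10000⌋=12277; principal=236579-12277=224302; balance=824002-224302=599700
11. interest=⌊599700·149/10000⌋=8935; principal=236579-8935=227644; balance=599700-227644=372056
12. interest=⌊372056·149/10000⌋=5543; principal=236579-5543=231036; balance=372056-231036=141020
13. interest=⌊141020·149/10000⌋=2101; principal=min(236579-2101,141020)=141020; balance=141020-141020=0

1 40232 196347 2503840
2 37307 199272 2304568
3 34338 202241 2102327
4 31324 205255 1897072
5 28266 208313 1688759
6 25162 211417 1477342
7 22012 214567 1262775
8 18815 217764 1045011
9 15570 221009 824002
10 12277 224302 599700
11 8935 227644 372056
12 5543 231036 141020
13 2101 141020 0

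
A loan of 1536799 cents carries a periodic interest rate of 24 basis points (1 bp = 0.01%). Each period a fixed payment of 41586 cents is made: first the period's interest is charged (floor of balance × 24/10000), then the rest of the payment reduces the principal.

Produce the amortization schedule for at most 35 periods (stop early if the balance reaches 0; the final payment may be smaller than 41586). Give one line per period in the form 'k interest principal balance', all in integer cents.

1 3688 37898 1498901
2 3597 37989 1460912
3 3506 38080 1422832
4 3414 38172 1384660
5 3323 38263 1346397
6 3231 38355 1308042
7 3139 38447 1269595
8 3047 38539 1231056
9 2954 38632 1192424
10 2861 38725 1153699
11 2768 38818 1114881
12 2675 38911 1075970
13 2582 39004 1036966
14 2488 39098 997868
15 2394 39192 958676
16 2300 39286 919390
17 2206 39380 880010
18 2112 39474 840536
19 2017 39569 800967
20 1922 39664 761303
21 1827 39759 721544
22 1731 39855 681689
23 1636 39950 641739
24 1540 40046 601693
25 1444 40142 561551
26 1347 40239 521312
27 1251 40335 480977
28 1154 40432 440545
29 1057 40529 400016
30 960 40626 359390
31 862 40724 318666
32 764 40822 277844
33 666 40920 236924
34 568 41018 195906
35 470 41116 154790

1. interest=⌊1536799·24/10000⌋=3688; principal=41586-3688=37898; balance=1536799-37898=1498901
2. interest=⌊1498901·24/10000⌋=3597; principal=41586-3597=37989; balance=1498901-37989=1460912
3. interest=⌊1460912·24/10000⌋=3506; principal=41586-3506=38080; balance=1460912-38080=1422832
4. interest=⌊1422832·24/10000⌋=3414; principal=41586-3414=38172; balance=1422832-38172=1384660
5. interest=⌊1384660·24/10000⌋=3323; principal=41586-3323=38263; balance=1384660-38263=1346397
6. interest=⌊1346397·24/10000⌋=3231; principal=41586-3231=38355; balance=1346397-38355=1308042
7. interest=⌊1308042·24/10000⌋=3139; principal=41586-3139=38447; balance=1308042-38447=1269595
8. interest=⌊1269595·24/10000⌋=3047; principal=41586-3047=38539; balance=1269595-38539=1231056
9. interest=⌊1231056·24/10000⌋=2954; principal=41586-2954=38632; balance=1231056-38632=1192424
10. interest=⌊1192424·24/10000⌋=2861; principal=41586-2861=38725; balance=1192424-38725=1153699
11. interest=⌊1153699·24/10000⌋=2768; principal=41586-2768=38818; balance=1153699-38818=1114881
12. interest=⌊1114881·24/10000⌋=2675; principal=41586-2675=38911; balance=1114881-38911=1075970
13. interest=⌊1075970·24/10000⌋=2582; principal=41586-2582=39004; balance=1075970-39004=1036966
14. interest=⌊1036966·24/10000⌋=2488; principal=41586-2488=39098; balance=1036966-39098=997868
15. interest=⌊997868·24/10000⌋=2394; principal=41586-2394=39192; balance=997868-39192=958676
16. interest=⌊958676·24/10000⌋=2300; principal=41586-2300=39286; balance=958676-39286=919390
17. interest=⌊919390·24/10000⌋=2206; principal=41586-2206=39380; balance=919390-39380=880010
18. interest=⌊880010·24/10000⌋=2112; principal=41586-2112=39474; balance=880010-39474=840536
19. interest=⌊840536·24/10000⌋=2017; principal=41586-2017=39569; balance=840536-39569=800967
20. interest=⌊800967·24/10000⌋=1922; principal=41586-1922=39664; balance=800967-39664=761303
21. interest=⌊761303·24/10000⌋=1827; principal=41586-1827=39759; balance=761303-39759=721544
22. interest=⌊721544·24/10000⌋=1731; principal=41586-1731=39855; balance=721544-39855=681689
23. interest=⌊681689·24/10000⌋=1636; principal=41586-1636=39950; balance=681689-39950=641739
24. interest=⌊641739·24/10000⌋=1540; principal=41586-1540=40046; balance=641739-40046=601693
25. interest=⌊601693·24/10000⌋=1444; principal=41586-1444=40142; balance=601693-40142=561551
26. interest=⌊561551·24/10000⌋=1347; principal=41586-1347=40239; balance=561551-40239=521312
27. interest=⌊521312·24/10000⌋=1251; principal=41586-1251=40335; balance=521312-40335=480977
28. interest=⌊480977·24/10000⌋=1154; principal=41586-1154=40432; balance=480977-40432=440545
29. interest=⌊440545·24/10000⌋=1057; principal=41586-1057=40529; balance=440545-40529=400016
30. interest=⌊400016·24/10000⌋=960; principal=41586-960=40626; balance=400016-40626=359390
31. interest=⌊359390·24/10000⌋=862; principal=41586-862=40724; balance=359390-40724=318666
32. interest=⌊318666·24/10000⌋=764; principal=41586-764=40822; balance=318666-40822=277844
33. interest=⌊277844·24/10000⌋=666; principal=41586-666=40920; balance=277844-40920=236924
34. interest=⌊236924·24/10000⌋=568; principal=41586-568=41018; balance=236924-41018=195906
35. interest=⌊195906·24/10000⌋=470; principal=41586-470=41116; balance=195906-41116=154790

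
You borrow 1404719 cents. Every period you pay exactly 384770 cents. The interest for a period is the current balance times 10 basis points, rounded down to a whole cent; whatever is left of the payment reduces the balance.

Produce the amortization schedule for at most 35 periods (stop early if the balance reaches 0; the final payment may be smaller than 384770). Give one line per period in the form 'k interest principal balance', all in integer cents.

1. interest=⌊1404719·10/10000⌋=1404; principal=384770-1404=383366; balance=1404719-383366=1021353
2. interest=⌊1021353·10/10000⌋=1021; principal=384770-1021=383749; balance=1021353-383749=637604
3. interest=⌊637604·10/10000⌋=637; principal=384770-637=384133; balance=637604-384133=253471
4. interest=⌊253471·10/10000⌋=253; principal=min(384770-253,253471)=253471; balance=253471-253471=0

1 1404 383366 1021353
2 1021 383749 637604
3 637 384133 253471
4 253 253471 0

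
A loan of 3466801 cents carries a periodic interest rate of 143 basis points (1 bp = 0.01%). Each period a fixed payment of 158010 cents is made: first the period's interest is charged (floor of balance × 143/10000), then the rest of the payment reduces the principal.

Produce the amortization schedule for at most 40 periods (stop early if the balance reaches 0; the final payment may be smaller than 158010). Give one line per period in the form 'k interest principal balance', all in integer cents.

1 49575 108435 3358366
2 48024 109986 3248380
3 46451 111559 3136821
4 44856 113154 3023667
5 43238 114772 2908895
6 41597 116413 2792482
7 39932 118078 2674404
8 38243 119767 2554637
9 36531 121479 2433158
10 34794 123216 2309942
11 33032 124978 2184964
12 31244 126766 2058198
13 29432 128578 1929620
14 27593 130417 1799203
15 25728 132282 1666921
16 23836 134174 1532747
17 21918 136092 1396655
18 19972 138038 1258617
19 17998 140012 1118605
20 15996 142014 976591
21 13965 144045 832546
22 11905 146105 686441
23 9816 148194 538247
24 7696 150314 387933
25 5547 152463 235470
26 3367 154643 80827
27 1155 80827 0

1. interest=⌊3466801·143/10000⌋=49575; principal=158010-49575=108435; balance=3466801-108435=3358366
2. interest=⌊3358366·143/10000⌋=48024; principal=158010-48024=109986; balance=3358366-109986=3248380
3. interest=⌊3248380·143/10000⌋=46451; principal=158010-46451=111559; balance=3248380-111559=3136821
4. interest=⌊3136821·143/10000⌋=44856; principal=158010-44856=113154; balance=3136821-113154=3023667
5. interest=⌊3023667·143/10000⌋=43238; principal=158010-43238=114772; balance=3023667-114772=2908895
6. interest=⌊2908895·143/10000⌋=41597; principal=158010-41597=116413; balance=2908895-116413=2792482
7. interest=⌊2792482·143/10000⌋=39932; principal=158010-39932=118078; balance=2792482-118078=2674404
8. interest=⌊2674404·143/10000⌋=38243; principal=158010-38243=119767; balance=2674404-119767=2554637
9. interest=⌊2554637·143/10000⌋=36531; principal=158010-36531=121479; balance=2554637-121479=2433158
10. interest=⌊2433158·143/10000⌋=34794; principal=158010-34794=123216; balance=2433158-123216=2309942
11. interest=⌊2309942·143/10000⌋=33032; principal=158010-33032=124978; balance=2309942-124978=2184964
12. interest=⌊2184964·143/10000⌋=31244; principal=158010-31244=126766; balance=2184964-126766=2058198
13. interest=⌊2058198·143/10000⌋=29432; principal=158010-29432=128578; balance=2058198-128578=1929620
14. interest=⌊1929620·143/10000⌋=27593; principal=158010-27593=130417; balance=1929620-130417=1799203
15. interest=⌊1799203·143/10000⌋=25728; principal=158010-25728=132282; balance=1799203-132282=1666921
16. interest=⌊1666921·143/10000⌋=23836; principal=158010-23836=134174; balance=1666921-134174=1532747
17. interest=⌊1532747·143/10000⌋=21918; principal=158010-21918=136092; balance=1532747-136092=1396655
18. interest=⌊1396655·143/10000⌋=19972; principal=158010-19972=138038; balance=1396655-138038=1258617
19. interest=⌊1258617·143/10000⌋=17998; principal=158010-17998=140012; balance=1258617-140012=1118605
20. interest=⌊1118605·143/10000⌋=15996; principal=158010-15996=142014; balance=1118605-142014=976591
21. interest=⌊976591·143/10000⌋=13965; principal=158010-13965=144045; balance=976591-144045=832546
22. interest=⌊832546·143/10000⌋=11905; principal=158010-11905=146105; balance=832546-146105=686441
23. interest=⌊686441·143/10000⌋=9816; principal=158010-9816=148194; balance=686441-148194=538247
24. interest=⌊538247·143/10000⌋=7696; principal=158010-7696=150314; balance=538247-150314=387933
25. interest=⌊387933·143/10000⌋=5547; principal=158010-5547=152463; balance=387933-152463=235470
26. interest=⌊235470·143/10000⌋=3367; principal=158010-3367=154643; balance=235470-154643=80827
27. interest=⌊80827·143/10000⌋=1155; principal=min(158010-1155,80827)=80827; balance=80827-80827=0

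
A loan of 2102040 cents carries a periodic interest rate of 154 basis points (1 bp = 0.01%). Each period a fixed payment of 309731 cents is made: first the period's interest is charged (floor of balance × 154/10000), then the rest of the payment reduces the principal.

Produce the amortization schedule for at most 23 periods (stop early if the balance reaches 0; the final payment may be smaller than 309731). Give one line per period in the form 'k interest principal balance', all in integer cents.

1. interest=⌊2102040·154/10000⌋=32371; principal=309731-32371=277360; balance=2102040-277360=1824680
2. interest=⌊1824680·154/10000⌋=28100; principal=309731-28100=281631; balance=1824680-281631=1543049
3. interest=⌊1543049·154/10000⌋=23762; principal=309731-23762=285969; balance=1543049-285969=1257080
4. interest=⌊1257080·154/10000⌋=19359; principal=309731-19359=290372; balance=1257080-290372=966708
5. interest=⌊966708·154/10000⌋=14887; principal=309731-14887=294844; balance=966708-294844=671864
6. interest=⌊671864·154/10000⌋=10346; principal=309731-10346=299385; balance=671864-299385=372479
7. interest=⌊372479·154/10000⌋=5736; principal=309731-5736=303995; balance=372479-303995=68484
8. interest=⌊68484·154/10000⌋=1054; principal=min(309731-1054,68484)=68484; balance=68484-68484=0

1 32371 277360 1824680
2 28100 281631 1543049
3 23762 285969 1257080
4 19359 290372 966708
5 14887 294844 671864
6 10346 299385 372479
7 5736 303995 68484
8 1054 68484 0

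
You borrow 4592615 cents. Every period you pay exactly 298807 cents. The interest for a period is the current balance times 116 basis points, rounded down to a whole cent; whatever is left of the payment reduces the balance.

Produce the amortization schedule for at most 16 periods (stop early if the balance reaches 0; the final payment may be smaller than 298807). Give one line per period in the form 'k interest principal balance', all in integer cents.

1 53274 245533 4347082
2 50426 248381 4098701
3 47544 251263 3847438
4 44630 254177 3593261
5 41681 257126 3336135
6 38699 260108 3076027
7 35681 263126 2812901
8 32629 266178 2546723
9 29541 269266 2277457
10 26418 272389 2005068
11 23258 275549 1729519
12 20062 278745 1450774
13 16828 281979 1168795
14 13558 285249 883546
15 10249 288558 594988
16 6901 291906 303082

1. interest=⌊4592615·116/10000⌋=53274; principal=298807-53274=245533; balance=4592615-245533=4347082
2. interest=⌊4347082·116/10000⌋=50426; principal=298807-50426=248381; balance=4347082-248381=4098701
3. interest=⌊4098701·116/10000⌋=47544; principal=298807-47544=251263; balance=4098701-251263=3847438
4. interest=⌊3847438·116/10000⌋=44630; principal=298807-44630=254177; balance=3847438-254177=3593261
5. interest=⌊3593261·116/10000⌋=41681; principal=298807-41681=257126; balance=3593261-257126=3336135
6. interest=⌊3336135·116/10000⌋=38699; principal=298807-38699=260108; balance=3336135-260108=3076027
7. interest=⌊3076027·116/10000⌋=35681; principal=298807-35681=263126; balance=3076027-263126=2812901
8. interest=⌊2812901·116/10000⌋=32629; principal=298807-32629=266178; balance=2812901-266178=2546723
9. interest=⌊2546723·116/10000⌋=29541; principal=298807-29541=269266; balance=2546723-269266=2277457
10. interest=⌊2277457·116/10000⌋=26418; principal=298807-26418=272389; balance=2277457-272389=2005068
11. interest=⌊2005068·116/10000⌋=23258; principal=298807-23258=275549; balance=2005068-275549=1729519
12. interest=⌊1729519·116/10000⌋=20062; principal=298807-20062=278745; balance=1729519-278745=1450774
13. interest=⌊1450774·116/10000⌋=16828; principal=298807-16828=281979; balance=1450774-281979=1168795
14. interest=⌊1168795·116/10000⌋=13558; principal=298807-13558=285249; balance=1168795-285249=883546
15. interest=⌊883546·116/10000⌋=10249; principal=298807-10249=288558; balance=883546-288558=594988
16. interest=⌊594988·116/10000⌋=6901; principal=298807-6901=291906; balance=594988-291906=303082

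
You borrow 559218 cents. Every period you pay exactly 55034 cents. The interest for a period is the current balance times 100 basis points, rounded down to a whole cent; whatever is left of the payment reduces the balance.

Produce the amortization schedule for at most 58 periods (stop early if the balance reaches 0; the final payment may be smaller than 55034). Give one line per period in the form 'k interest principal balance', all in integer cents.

1. interest=⌊559218·100/10000⌋=5592; principal=55034-5592=49442; balance=559218-49442=509776
2. interest=⌊509776·100/10000⌋=5097; principal=55034-5097=49937; balance=509776-49937=459839
3. interest=⌊459839·100/10000⌋=4598; principal=55034-4598=50436; balance=459839-50436=409403
4. interest=⌊409403·100/10000⌋=4094; principal=55034-4094=50940; balance=409403-50940=358463
5. interest=⌊358463·100/10000⌋=3584; principal=55034-3584=51450; balance=358463-51450=307013
6. interest=⌊307013·100/10000⌋=3070; principal=55034-3070=51964; balance=307013-51964=255049
7. interest=⌊255049·100/10000⌋=2550; principal=55034-2550=52484; balance=255049-52484=202565
8. interest=⌊202565·100/10000⌋=2025; principal=55034-2025=53009; balance=202565-53009=149556
9. interest=⌊149556·100/10000⌋=1495; principal=55034-1495=53539; balance=149556-53539=96017
10. interest=⌊96017·100/10000⌋=960; principal=55034-960=54074; balance=96017-54074=41943
11. interest=⌊41943·100/10000⌋=419; principal=min(55034-419,41943)=41943; balance=41943-41943=0

1 5592 49442 509776
2 5097 49937 459839
3 4598 50436 409403
4 4094 50940 358463
5 3584 51450 307013
6 3070 51964 255049
7 2550 52484 202565
8 2025 53009 149556
9 1495 53539 96017
10 960 54074 41943
11 419 41943 0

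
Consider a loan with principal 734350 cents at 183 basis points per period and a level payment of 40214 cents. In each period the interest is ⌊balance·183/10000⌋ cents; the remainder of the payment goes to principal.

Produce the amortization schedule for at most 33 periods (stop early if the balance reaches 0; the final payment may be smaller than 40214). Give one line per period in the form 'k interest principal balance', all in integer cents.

1. interest=⌊734350·183/10000⌋=13438; principal=40214-13438=26776; balance=734350-26776=707574
2. interest=⌊707574·183/10000⌋=12948; principal=40214-12948=27266; balance=707574-27266=680308
3. interest=⌊680308·183/10000⌋=12449; principal=40214-12449=27765; balance=680308-27765=652543
4. interest=⌊652543·183/10000⌋=11941; principal=40214-11941=28273; balance=652543-28273=624270
5. interest=⌊624270·183/10000⌋=11424; principal=40214-11424=28790; balance=624270-28790=595480
6. interest=⌊595480·183/10000⌋=10897; principal=40214-10897=29317; balance=595480-29317=566163
7. interest=⌊566163·183/10000⌋=10360; principal=40214-10360=29854; balance=566163-29854=536309
8. interest=⌊536309·183/10000⌋=9814; principal=40214-9814=30400; balance=536309-30400=505909
9. interest=⌊505909·183/10000⌋=9258; principal=40214-9258=30956; balance=505909-30956=474953
10. interest=⌊474953·183/10000⌋=8691; principal=40214-8691=31523; balance=474953-31523=443430
11. interest=⌊443430·183/10000⌋=8114; principal=40214-8114=32100; balance=443430-32100=411330
12. interest=⌊411330·183/10000⌋=7527; principal=40214-7527=32687; balance=411330-32687=378643
13. interest=⌊378643·183/10000⌋=6929; principal=40214-6929=33285; balance=378643-33285=345358
14. interest=⌊345358·183/10000⌋=6320; principal=40214-6320=33894; balance=345358-33894=311464
15. interest=⌊311464·183/10000⌋=5699; principal=40214-5699=34515; balance=311464-34515=276949
16. interest=⌊276949·183/10000⌋=5068; principal=40214-5068=35146; balance=276949-35146=241803
17. interest=⌊241803·183/10000⌋=4424; principal=40214-4424=35790; balance=241803-35790=206013
18. interest=⌊206013·183/10000⌋=3770; principal=40214-3770=36444; balance=206013-36444=169569
19. interest=⌊169569·183/10000⌋=3103; principal=40214-3103=37111; balance=169569-37111=132458
20. interest=⌊132458·183/10000⌋=2423; principal=40214-2423=37791; balance=132458-37791=94667
21. interest=⌊94667·183/10000⌋=1732; principal=40214-1732=38482; balance=94667-38482=56185
22. interest=⌊56185·183/10000⌋=1028; principal=40214-1028=39186; balance=56185-39186=16999
23. interest=⌊16999·183/10000⌋=311; principal=min(40214-311,16999)=16999; balance=16999-16999=0

1 13438 26776 707574
2 12948 27266 680308
3 12449 27765 652543
4 11941 28273 624270
5 11424 28790 595480
6 10897 29317 566163
7 10360 29854 536309
8 9814 30400 505909
9 9258 30956 474953
10 8691 31523 443430
11 8114 32100 411330
12 7527 32687 378643
13 6929 33285 345358
14 6320 33894 311464
15 5699 34515 276949
16 5068 35146 241803
17 4424 35790 206013
18 3770 36444 169569
19 3103 37111 132458
20 2423 37791 94667
21 1732 38482 56185
22 1028 39186 16999
23 311 16999 0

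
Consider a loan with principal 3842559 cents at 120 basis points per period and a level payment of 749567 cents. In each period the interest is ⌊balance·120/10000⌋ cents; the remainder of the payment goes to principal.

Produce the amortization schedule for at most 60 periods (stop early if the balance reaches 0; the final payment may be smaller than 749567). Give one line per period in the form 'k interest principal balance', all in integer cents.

1 46110 703457 3139102
2 37669 711898 2427204
3 29126 720441 1706763
4 20481 729086 977677
5 11732 737835 239842
6 2878 239842 0

1. interest=⌊3842559·120/10000⌋=46110; principal=749567-46110=703457; balance=3842559-703457=3139102
2. interest=⌊3139102·120/10000⌋=37669; principal=749567-37669=711898; balance=3139102-711898=2427204
3. interest=⌊2427204·120/10000⌋=29126; principal=749567-29126=720441; balance=2427204-720441=1706763
4. interest=⌊1706763·120/10000⌋=20481; principal=749567-20481=729086; balance=1706763-729086=977677
5. interest=⌊977677·120/10000⌋=11732; principal=749567-11732=737835; balance=977677-737835=239842
6. interest=⌊239842·120/10000⌋=2878; principal=min(749567-2878,239842)=239842; balance=239842-239842=0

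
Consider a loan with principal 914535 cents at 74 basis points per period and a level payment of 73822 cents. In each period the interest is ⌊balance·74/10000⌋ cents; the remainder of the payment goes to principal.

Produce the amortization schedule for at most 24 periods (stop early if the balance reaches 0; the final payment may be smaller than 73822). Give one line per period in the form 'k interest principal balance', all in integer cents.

1. interest=⌊914535·74/10000⌋=6767; principal=73822-6767=67055; balance=914535-67055=847480
2. interest=⌊847480·74/10000⌋=6271; principal=73822-6271=67551; balance=847480-67551=779929
3. interest=⌊779929·74/10000⌋=5771; principal=73822-5771=68051; balance=779929-68051=711878
4. interest=⌊711878·74/10000⌋=5267; principal=73822-5267=68555; balance=711878-68555=643323
5. interest=⌊643323·74/10000⌋=4760; principal=73822-4760=69062; balance=643323-69062=574261
6. interest=⌊574261·74/10000⌋=4249; principal=73822-4249=69573; balance=574261-69573=504688
7. interest=⌊504688·74/10000⌋=3734; principal=73822-3734=70088; balance=504688-70088=434600
8. interest=⌊434600·74/10000⌋=3216; principal=73822-3216=70606; balance=434600-70606=363994
9. interest=⌊363994·74/10000⌋=2693; principal=73822-2693=71129; balance=363994-71129=292865
10. interest=⌊292865·74/10000⌋=2167; principal=73822-2167=71655; balance=292865-71655=221210
11. interest=⌊221210·74/10000⌋=1636; principal=73822-1636=72186; balance=221210-72186=149024
12. interest=⌊149024·74/10000⌋=1102; principal=73822-1102=72720; balance=149024-72720=76304
13. interest=⌊76304·74/10000⌋=564; principal=73822-564=73258; balance=76304-73258=3046
14. interest=⌊3046·74/10000⌋=22; principal=min(73822-22,3046)=3046; balance=3046-3046=0

1 6767 67055 847480
2 6271 67551 779929
3 5771 68051 711878
4 5267 68555 643323
5 4760 69062 574261
6 4249 69573 504688
7 3734 70088 434600
8 3216 70606 363994
9 2693 71129 292865
10 2167 71655 221210
11 1636 72186 149024
12 1102 72720 76304
13 564 73258 3046
14 22 3046 0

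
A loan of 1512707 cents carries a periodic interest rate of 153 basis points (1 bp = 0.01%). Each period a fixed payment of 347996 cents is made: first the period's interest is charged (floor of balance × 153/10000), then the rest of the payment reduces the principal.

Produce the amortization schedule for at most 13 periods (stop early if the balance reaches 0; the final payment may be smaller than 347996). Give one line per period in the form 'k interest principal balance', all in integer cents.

1. interest=⌊1512707·153/10000⌋=23144; principal=347996-23144=324852; balance=1512707-324852=1187855
2. interest=⌊1187855·153/10000⌋=18174; principal=347996-18174=329822; balance=1187855-329822=858033
3. interest=⌊858033·153/10000⌋=13127; principal=347996-13127=334869; balance=858033-334869=523164
4. interest=⌊523164·153/10000⌋=8004; principal=347996-8004=339992; balance=523164-339992=183172
5. interest=⌊183172·153/10000⌋=2802; principal=min(347996-2802,183172)=183172; balance=183172-183172=0

1 23144 324852 1187855
2 18174 329822 858033
3 13127 334869 523164
4 8004 339992 183172
5 2802 183172 0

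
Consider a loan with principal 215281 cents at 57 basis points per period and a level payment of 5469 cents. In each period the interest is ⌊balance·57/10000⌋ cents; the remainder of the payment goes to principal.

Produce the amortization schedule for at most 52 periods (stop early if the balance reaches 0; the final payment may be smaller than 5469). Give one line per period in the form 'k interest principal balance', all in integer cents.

1. interest=⌊215281·57/10000⌋=1227; principal=5469-1227=4242; balance=215281-4242=211039
2. interest=⌊211039·57/10000⌋=1202; principal=5469-1202=4267; balance=211039-4267=206772
3. interest=⌊206772·57/10000⌋=1178; principal=5469-1178=4291; balance=206772-4291=202481
4. interest=⌊202481·57/10000⌋=1154; principal=5469-1154=4315; balance=202481-4315=198166
5. interest=⌊198166·57/10000⌋=1129; principal=5469-1129=4340; balance=198166-4340=193826
6. interest=⌊193826·57/10000⌋=1104; principal=5469-1104=4365; balance=193826-4365=189461
7. interest=⌊189461·57/10000⌋=1079; principal=5469-1079=4390; balance=189461-4390=185071
8. interest=⌊185071·57/10000⌋=1054; principal=5469-1054=4415; balance=185071-4415=180656
9. interest=⌊180656·57/10000⌋=1029; principal=5469-1029=4440; balance=180656-4440=176216
10. interest=⌊176216·57/10000⌋=1004; principal=5469-1004=4465; balance=176216-4465=171751
11. interest=⌊171751·57/10000⌋=978; principal=5469-978=4491; balance=171751-4491=167260
12. interest=⌊167260·57/10000⌋=953; principal=5469-953=4516; balance=167260-4516=162744
13. interest=⌊162744·57/10000⌋=927; principal=5469-927=4542; balance=162744-4542=158202
14. interest=⌊158202·57/10000⌋=901; principal=5469-901=4568; balance=158202-4568=153634
15. interest=⌊153634·57/10000⌋=875; principal=5469-875=4594; balance=153634-4594=149040
16. interest=⌊149040·57/10000⌋=849; principal=5469-849=4620; balance=149040-4620=144420
17. interest=⌊144420·57/10000⌋=823; principal=5469-823=4646; balance=144420-4646=139774
18. interest=⌊139774·57/10000⌋=796; principal=5469-796=4673; balance=139774-4673=135101
19. interest=⌊135101·57/10000⌋=770; principal=5469-770=4699; balance=135101-4699=130402
20. interest=⌊130402·57/10000⌋=743; principal=5469-743=4726; balance=130402-4726=125676
21. interest=⌊125676·57/10000⌋=716; principal=5469-716=4753; balance=125676-4753=120923
22. interest=⌊120923·57/10000⌋=689; principal=5469-689=4780; balance=120923-4780=116143
23. interest=⌊116143·57/10000⌋=662; principal=5469-662=4807; balance=116143-4807=111336
24. interest=⌊111336·57/10000⌋=634; principal=5469-634=4835; balance=111336-4835=106501
25. interest=⌊106501·57/10000⌋=607; principal=5469-607=4862; balance=106501-4862=101639
26. interest=⌊101639·57/10000⌋=579; principal=5469-579=4890; balance=101639-4890=96749
27. interest=⌊96749·57/10000⌋=551; principal=5469-551=4918; balance=96749-4918=91831
28. interest=⌊91831·57/10000⌋=523; principal=5469-523=4946; balance=91831-4946=86885
29. interest=⌊86885·57/10000⌋=495; principal=5469-495=4974; balance=86885-4974=81911
30. interest=⌊81911·57/10000⌋=466; principal=5469-466=5003; balance=81911-5003=76908
31. interest=⌊76908·57/10000⌋=438; principal=5469-438=5031; balance=76908-5031=71877
32. interest=⌊71877·57/10000⌋=409; principal=5469-409=5060; balance=71877-5060=66817
33. interest=⌊66817·57/10000⌋=380; principal=5469-380=5089; balance=66817-5089=61728
34. interest=⌊61728·57/10000⌋=351; principal=5469-351=5118; balance=61728-5118=56610
35. interest=⌊56610·57/10000⌋=322; principal=5469-322=5147; balance=56610-5147=51463
36. interest=⌊51463·57/10000⌋=293; principal=5469-293=5176; balance=51463-5176=46287
37. interest=⌊46287·57/10000⌋=263; principal=5469-263=5206; balance=46287-5206=41081
38. interest=⌊41081·57/10000⌋=234; principal=5469-234=5235; balance=41081-5235=35846
39. interest=⌊35846·57/10000⌋=204; principal=5469-204=5265; balance=35846-5265=30581
40. interest=⌊30581·57/10000⌋=174; principal=5469-174=5295; balance=30581-5295=25286
41. interest=⌊25286·57/10000⌋=144; principal=5469-144=5325; balance=25286-5325=19961
42. interest=⌊19961·57/10000⌋=113; principal=5469-113=5356; balance=19961-5356=14605
43. interest=⌊14605·57/10000⌋=83; principal=5469-83=5386; balance=14605-5386=9219
44. interest=⌊9219·57/10000⌋=52; principal=5469-52=5417; balance=9219-5417=3802
45. interest=⌊3802·57/10000⌋=21; principal=min(5469-21,3802)=3802; balance=3802-3802=0

1 1227 4242 211039
2 1202 4267 206772
3 1178 4291 202481
4 1154 4315 198166
5 1129 4340 193826
6 1104 4365 189461
7 1079 4390 185071
8 1054 4415 180656
9 1029 4440 176216
10 1004 4465 171751
11 978 4491 167260
12 953 4516 162744
13 927 4542 158202
14 901 4568 153634
15 875 4594 149040
16 849 4620 144420
17 823 4646 139774
18 796 4673 135101
19 770 4699 130402
20 743 4726 125676
21 716 4753 120923
22 689 4780 116143
23 662 4807 111336
24 634 4835 106501
25 607 4862 101639
26 579 4890 96749
27 551 4918 91831
28 523 4946 86885
29 495 4974 81911
30 466 5003 76908
31 438 5031 71877
32 409 5060 66817
33 380 5089 61728
34 351 5118 56610
35 322 5147 51463
36 293 5176 46287
37 263 5206 41081
38 234 5235 35846
39 204 5265 30581
40 174 5295 25286
41 144 5325 19961
42 113 5356 14605
43 83 5386 9219
44 52 5417 3802
45 21 3802 0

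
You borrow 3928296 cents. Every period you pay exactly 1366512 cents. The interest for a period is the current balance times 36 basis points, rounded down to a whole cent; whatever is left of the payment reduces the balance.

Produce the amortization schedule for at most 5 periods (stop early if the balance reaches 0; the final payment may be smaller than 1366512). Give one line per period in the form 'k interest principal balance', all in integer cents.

1. interest=⌊3928296·36/10000⌋=14141; principal=1366512-14141=1352371; balance=3928296-1352371=2575925
2. interest=⌊2575925·36/10000⌋=9273; principal=1366512-9273=1357239; balance=2575925-1357239=1218686
3. interest=⌊1218686·36/10000⌋=4387; principal=min(1366512-4387,1218686)=1218686; balance=1218686-1218686=0

1 14141 1352371 2575925
2 9273 1357239 1218686
3 4387 1218686 0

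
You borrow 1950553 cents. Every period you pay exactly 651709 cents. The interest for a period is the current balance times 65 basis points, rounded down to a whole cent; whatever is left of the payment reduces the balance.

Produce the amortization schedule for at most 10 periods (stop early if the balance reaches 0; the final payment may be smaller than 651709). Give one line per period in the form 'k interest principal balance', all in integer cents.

1. interest=⌊1950553·65/10000⌋=12678; principal=651709-12678=639031; balance=1950553-639031=1311522
2. interest=⌊1311522·65/10000⌋=8524; principal=651709-8524=643185; balance=1311522-643185=668337
3. interest=⌊668337·65/10000⌋=4344; principal=651709-4344=647365; balance=668337-647365=20972
4. interest=⌊20972·65/10000⌋=136; principal=min(651709-136,20972)=20972; balance=20972-20972=0

1 12678 639031 1311522
2 8524 643185 668337
3 4344 647365 20972
4 136 20972 0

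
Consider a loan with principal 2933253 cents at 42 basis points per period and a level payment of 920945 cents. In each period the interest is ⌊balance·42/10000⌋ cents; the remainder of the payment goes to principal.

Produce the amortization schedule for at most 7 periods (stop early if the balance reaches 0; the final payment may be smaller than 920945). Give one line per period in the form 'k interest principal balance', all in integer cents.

1. interest=⌊2933253·42/10000⌋=12319; principal=920945-12319=908626; balance=2933253-908626=2024627
2. interest=⌊2024627·42/10000⌋=8503; principal=920945-8503=912442; balance=2024627-912442=1112185
3. interest=⌊1112185·42/10000⌋=4671; principal=920945-4671=916274; balance=1112185-916274=195911
4. interest=⌊195911·42/10000⌋=822; principal=min(920945-822,195911)=195911; balance=195911-195911=0

1 12319 908626 2024627
2 8503 912442 1112185
3 4671 916274 195911
4 822 195911 0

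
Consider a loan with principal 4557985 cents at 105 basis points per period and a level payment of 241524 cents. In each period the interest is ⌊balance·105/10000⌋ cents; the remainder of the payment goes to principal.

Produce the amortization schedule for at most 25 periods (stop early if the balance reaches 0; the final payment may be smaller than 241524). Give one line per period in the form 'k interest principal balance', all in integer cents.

1 47858 193666 4364319
2 45825 195699 4168620
3 43770 197754 3970866
4 41694 199830 3771036
5 39595 201929 3569107
6 37475 204049 3365058
7 35333 206191 3158867
8 33168 208356 2950511
9 30980 210544 2739967
10 28769 212755 2527212
11 26535 214989 2312223
12 24278 217246 2094977
13 21997 219527 1875450
14 19692 221832 1653618
15 17362 224162 1429456
16 15009 226515 1202941
17 12630 228894 974047
18 10227 231297 742750
19 7798 233726 509024
20 5344 236180 272844
21 2864 238660 34184
22 358 34184 0

1. interest=⌊4557985·105/10000⌋=47858; principal=241524-47858=193666; balance=4557985-193666=4364319
2. interest=⌊4364319·105/10000⌋=45825; principal=241524-45825=195699; balance=4364319-195699=4168620
3. interest=⌊4168620·105/10000⌋=43770; principal=241524-43770=197754; balance=4168620-197754=3970866
4. interest=⌊3970866·105/10000⌋=41694; principal=241524-41694=199830; balance=3970866-199830=3771036
5. interest=⌊3771036·105/10000⌋=39595; principal=241524-39595=201929; balance=3771036-201929=3569107
6. interest=⌊3569107·105/10000⌋=37475; principal=241524-37475=204049; balance=3569107-204049=3365058
7. interest=⌊3365058·105/10000⌋=35333; principal=241524-35333=206191; balance=3365058-206191=3158867
8. interest=⌊3158867·105/10000⌋=33168; principal=241524-33168=208356; balance=3158867-208356=2950511
9. interest=⌊2950511·105/10000⌋=30980; principal=241524-30980=210544; balance=2950511-210544=2739967
10. interest=⌊2739967·105/10000⌋=28769; principal=241524-28769=212755; balance=2739967-212755=2527212
11. interest=⌊2527212·105/10000⌋=26535; principal=241524-26535=214989; balance=2527212-214989=2312223
12. interest=⌊2312223·105/10000⌋=24278; principal=241524-24278=217246; balance=2312223-217246=2094977
13. interest=⌊2094977·105/10000⌋=21997; principal=241524-21997=219527; balance=2094977-219527=1875450
14. interest=⌊1875450·105/10000⌋=19692; principal=241524-19692=221832; balance=1875450-221832=1653618
15. interest=⌊1653618·105/10000⌋=17362; principal=241524-17362=224162; balance=1653618-224162=1429456
16. interest=⌊1429456·105/10000⌋=15009; principal=241524-15009=226515; balance=1429456-226515=1202941
17. interest=⌊1202941·105/10000⌋=12630; principal=241524-12630=228894; balance=1202941-228894=974047
18. interest=⌊974047·105/10000⌋=10227; principal=241524-10227=231297; balance=974047-231297=742750
19. interest=⌊742750·105/10000⌋=7798; principal=241524-7798=233726; balance=742750-233726=509024
20. interest=⌊509024·105/10000⌋=5344; principal=241524-5344=236180; balance=509024-236180=272844
21. interest=⌊272844·105/10000⌋=2864; principal=241524-2864=238660; balance=272844-238660=34184
22. interest=⌊34184·105/10000⌋=358; principal=min(241524-358,34184)=34184; balance=34184-34184=0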